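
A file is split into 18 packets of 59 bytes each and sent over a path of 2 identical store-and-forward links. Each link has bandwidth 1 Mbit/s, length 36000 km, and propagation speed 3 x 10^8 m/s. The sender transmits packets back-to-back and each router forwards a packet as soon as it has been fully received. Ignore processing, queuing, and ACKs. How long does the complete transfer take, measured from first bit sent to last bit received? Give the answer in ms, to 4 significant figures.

249.0 ms

Per-hop transmission t_tx = L/R = 472/1000000 = 0.472 ms.
Per-hop propagation t_prop = 36000000/300000000 = 120 ms.
Pipeline fill: first packet needs 2·t_tx to clear all hops; remaining 17 packets each add one t_tx.
Total = (2+18-1)·t_tx + 2·t_prop = 19·0.472 + 2·120 = 249.0 ms.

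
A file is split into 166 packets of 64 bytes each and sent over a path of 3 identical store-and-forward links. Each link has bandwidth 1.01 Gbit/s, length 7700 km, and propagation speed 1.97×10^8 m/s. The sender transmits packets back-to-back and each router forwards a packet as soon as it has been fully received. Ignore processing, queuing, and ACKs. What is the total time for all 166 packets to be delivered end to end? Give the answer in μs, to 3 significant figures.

117000 μs

Per-hop transmission t_tx = L/R = 512/1010000000 = 0.506931 μs.
Per-hop propagation t_prop = 7700000/197000000 = 39086.3 μs.
Pipeline fill: first packet needs 3·t_tx to clear all hops; remaining 165 packets each add one t_tx.
Total = (3+166-1)·t_tx + 3·t_prop = 168·0.506931 + 3·39086.3 = 117000 μs.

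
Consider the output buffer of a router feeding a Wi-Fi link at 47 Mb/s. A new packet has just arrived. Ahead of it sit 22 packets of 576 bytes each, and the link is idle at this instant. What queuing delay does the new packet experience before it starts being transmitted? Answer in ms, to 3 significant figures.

Each queued packet: L/R = 4608/47000000 = 0.0980426 ms.
22 queued → 2.15694 ms.
Queuing delay = 2.16 ms.

2.16 ms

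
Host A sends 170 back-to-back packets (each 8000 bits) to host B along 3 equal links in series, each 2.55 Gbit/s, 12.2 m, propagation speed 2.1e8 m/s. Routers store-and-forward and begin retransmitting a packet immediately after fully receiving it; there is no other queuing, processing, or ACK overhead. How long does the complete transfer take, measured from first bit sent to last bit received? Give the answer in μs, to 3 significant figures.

540 μs

Per-hop transmission t_tx = L/R = 8000/2550000000 = 3.13725 μs.
Per-hop propagation t_prop = 12.2/210000000 = 0.0580952 μs.
Pipeline fill: first packet needs 3·t_tx to clear all hops; remaining 169 packets each add one t_tx.
Total = (3+170-1)·t_tx + 3·t_prop = 172·3.13725 + 3·0.0580952 = 540 μs.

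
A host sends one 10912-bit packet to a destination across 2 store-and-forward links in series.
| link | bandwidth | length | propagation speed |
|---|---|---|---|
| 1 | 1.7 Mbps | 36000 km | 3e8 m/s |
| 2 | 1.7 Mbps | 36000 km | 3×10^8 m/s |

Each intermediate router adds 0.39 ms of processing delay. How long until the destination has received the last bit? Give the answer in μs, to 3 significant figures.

253000 μs

Transmission delay per hop = L/R = 10912/1700000 = 6418.82 μs; 2 hops → 12837.6 μs.
Propagation delays (d/s per hop): 120000, 120000 μs; sum = 240000 μs.
Processing at 1 router(s): 1 × 0.39 ms = 390 μs.
End-to-end = 253000 μs.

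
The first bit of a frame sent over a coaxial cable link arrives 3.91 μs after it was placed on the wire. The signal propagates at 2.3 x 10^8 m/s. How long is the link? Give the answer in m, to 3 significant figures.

899 m

d = s × t_prop = 2.3e+08 × 3.91e-06 = 899 m.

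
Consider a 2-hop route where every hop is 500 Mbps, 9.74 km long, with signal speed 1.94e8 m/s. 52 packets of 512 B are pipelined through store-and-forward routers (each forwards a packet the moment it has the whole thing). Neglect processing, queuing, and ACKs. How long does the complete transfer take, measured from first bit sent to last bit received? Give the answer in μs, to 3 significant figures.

Per-hop transmission t_tx = L/R = 4096/500000000 = 8.192 μs.
Per-hop propagation t_prop = 9740/194000000 = 50.2062 μs.
Pipeline fill: first packet needs 2·t_tx to clear all hops; remaining 51 packets each add one t_tx.
Total = (2+52-1)·t_tx + 2·t_prop = 53·8.192 + 2·50.2062 = 535 μs.

535 μs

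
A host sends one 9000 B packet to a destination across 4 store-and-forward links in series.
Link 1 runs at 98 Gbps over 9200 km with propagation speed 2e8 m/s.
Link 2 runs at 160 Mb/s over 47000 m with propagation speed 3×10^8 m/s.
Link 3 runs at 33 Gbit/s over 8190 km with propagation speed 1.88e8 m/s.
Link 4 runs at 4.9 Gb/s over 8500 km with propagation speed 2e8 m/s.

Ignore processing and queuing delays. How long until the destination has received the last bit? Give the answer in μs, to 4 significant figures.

132700 μs

L = 9000 × 8 = 72000 bits.
Transmission delays (L/R per hop): 0.734694, 450, 2.18182, 14.6939 μs; sum = 467.61 μs.
Propagation delays (d/s per hop): 46000, 156.667, 43563.8, 42500 μs; sum = 132220 μs.
End-to-end = 132700 μs.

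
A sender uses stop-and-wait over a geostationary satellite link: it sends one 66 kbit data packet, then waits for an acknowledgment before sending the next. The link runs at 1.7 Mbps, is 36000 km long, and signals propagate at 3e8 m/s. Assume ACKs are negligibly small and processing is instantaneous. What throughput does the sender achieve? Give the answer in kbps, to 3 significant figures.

237 kbps

t_tx = L/R = 66000/1700000 = 0.0388235 s.
t_prop = 36000000/300000000 = 0.12 s; RTT = 0.24 s.
Cycle = t_tx + RTT = 0.278824 s.
Throughput = L / cycle = 66000 / 0.278824 = 237 kbps.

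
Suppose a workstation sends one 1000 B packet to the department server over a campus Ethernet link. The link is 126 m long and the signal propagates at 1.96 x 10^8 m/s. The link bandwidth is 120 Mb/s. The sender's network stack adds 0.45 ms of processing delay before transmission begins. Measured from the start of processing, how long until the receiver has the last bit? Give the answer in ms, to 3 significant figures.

0.517 ms

L = 1000 × 8 = 8000 bits.
Transmission delay = L/R = 8000 / 120000000 = 0.0666667 ms.
Propagation delay = d/s = 126 m / 196000000 m/s = 0.000642857 ms.
Plus processing delay 0.45 ms = 0.45 ms.
Total = 0.517 ms.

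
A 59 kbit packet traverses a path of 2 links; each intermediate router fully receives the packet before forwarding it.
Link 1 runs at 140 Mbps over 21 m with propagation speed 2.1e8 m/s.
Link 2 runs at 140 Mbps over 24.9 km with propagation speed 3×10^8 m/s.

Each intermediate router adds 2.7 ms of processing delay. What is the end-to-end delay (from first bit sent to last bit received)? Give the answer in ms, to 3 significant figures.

3.63 ms

L = 59000 bits.
Transmission delay per hop = L/R = 59000/140000000 = 0.421429 ms; 2 hops → 0.842857 ms.
Propagation delays (d/s per hop): 0.0001, 0.083 ms; sum = 0.0831 ms.
Processing at 1 router(s): 1 × 2.7 ms = 2.7 ms.
End-to-end = 3.63 ms.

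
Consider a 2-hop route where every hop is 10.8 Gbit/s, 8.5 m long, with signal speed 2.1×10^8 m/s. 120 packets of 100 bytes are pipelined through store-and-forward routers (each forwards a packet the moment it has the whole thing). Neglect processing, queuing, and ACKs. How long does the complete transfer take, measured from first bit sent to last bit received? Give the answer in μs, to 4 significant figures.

Per-hop transmission t_tx = L/R = 800/10800000000 = 0.0740741 μs.
Per-hop propagation t_prop = 8.5/210000000 = 0.0404762 μs.
Pipeline fill: first packet needs 2·t_tx to clear all hops; remaining 119 packets each add one t_tx.
Total = (2+120-1)·t_tx + 2·t_prop = 121·0.0740741 + 2·0.0404762 = 9.044 μs.

9.044 μs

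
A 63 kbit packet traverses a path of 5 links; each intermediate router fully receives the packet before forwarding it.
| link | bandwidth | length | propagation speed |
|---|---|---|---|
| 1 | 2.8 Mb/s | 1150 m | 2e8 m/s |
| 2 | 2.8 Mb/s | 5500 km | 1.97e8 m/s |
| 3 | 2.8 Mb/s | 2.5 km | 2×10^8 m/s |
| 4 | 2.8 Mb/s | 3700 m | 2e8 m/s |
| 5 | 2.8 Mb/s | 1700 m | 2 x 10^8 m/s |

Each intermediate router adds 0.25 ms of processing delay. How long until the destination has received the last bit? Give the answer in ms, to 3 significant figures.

L = 63000 bits.
Transmission delay per hop = L/R = 63000/2800000 = 22.5 ms; 5 hops → 112.5 ms.
Propagation delays (d/s per hop): 0.00575, 27.9188, 0.0125, 0.0185, 0.0085 ms; sum = 27.964 ms.
Processing at 4 router(s): 4 × 0.25 ms = 1 ms.
End-to-end = 141 ms.

141 ms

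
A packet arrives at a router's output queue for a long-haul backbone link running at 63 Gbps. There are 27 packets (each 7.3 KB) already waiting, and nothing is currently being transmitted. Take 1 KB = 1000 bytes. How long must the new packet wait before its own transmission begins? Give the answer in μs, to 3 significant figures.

25.0 μs

Each queued packet: L/R = 58400/63000000000 = 0.926984 μs.
27 queued → 25.0286 μs.
Queuing delay = 25.0 μs.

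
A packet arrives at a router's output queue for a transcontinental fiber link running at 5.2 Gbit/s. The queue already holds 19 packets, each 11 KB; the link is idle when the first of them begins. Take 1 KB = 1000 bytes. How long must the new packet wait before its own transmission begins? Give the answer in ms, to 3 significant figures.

0.322 ms

Each queued packet: L/R = 88000/5200000000 = 0.0169231 ms.
19 queued → 0.321538 ms.
Queuing delay = 0.322 ms.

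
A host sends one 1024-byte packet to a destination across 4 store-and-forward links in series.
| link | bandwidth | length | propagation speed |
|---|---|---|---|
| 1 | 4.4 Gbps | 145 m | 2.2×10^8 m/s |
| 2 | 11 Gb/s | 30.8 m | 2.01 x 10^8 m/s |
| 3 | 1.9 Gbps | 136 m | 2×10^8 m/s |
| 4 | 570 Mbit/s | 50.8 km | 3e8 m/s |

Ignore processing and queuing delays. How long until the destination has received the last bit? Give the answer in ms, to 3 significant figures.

L = 1024 × 8 = 8192 bits.
Transmission delays (L/R per hop): 0.00186182, 0.000744727, 0.00431158, 0.0143719 ms; sum = 0.0212901 ms.
Propagation delays (d/s per hop): 0.000659091, 0.000153234, 0.00068, 0.169333 ms; sum = 0.170826 ms.
End-to-end = 0.192 ms.

0.192 ms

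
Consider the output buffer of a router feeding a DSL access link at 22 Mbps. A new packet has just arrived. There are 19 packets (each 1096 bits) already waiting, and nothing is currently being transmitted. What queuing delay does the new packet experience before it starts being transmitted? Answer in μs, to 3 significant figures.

Each queued packet: L/R = 1096/22000000 = 49.8182 μs.
19 queued → 946.545 μs.
Queuing delay = 947 μs.

947 μs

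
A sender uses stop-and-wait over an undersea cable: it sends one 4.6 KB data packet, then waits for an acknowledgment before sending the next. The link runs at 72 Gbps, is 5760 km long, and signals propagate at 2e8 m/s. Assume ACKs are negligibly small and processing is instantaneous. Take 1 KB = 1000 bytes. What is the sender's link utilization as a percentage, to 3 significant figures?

t_tx = L/R = 36800/72000000000 = 5.11111e-07 s.
t_prop = 5760000/200000000 = 0.0288 s; RTT = 0.0576 s.
Cycle = t_tx + RTT = 0.0576005 s.
Utilization = t_tx / cycle = 5.11111e-07/0.0576005 = 0.000887 %.

0.000887 %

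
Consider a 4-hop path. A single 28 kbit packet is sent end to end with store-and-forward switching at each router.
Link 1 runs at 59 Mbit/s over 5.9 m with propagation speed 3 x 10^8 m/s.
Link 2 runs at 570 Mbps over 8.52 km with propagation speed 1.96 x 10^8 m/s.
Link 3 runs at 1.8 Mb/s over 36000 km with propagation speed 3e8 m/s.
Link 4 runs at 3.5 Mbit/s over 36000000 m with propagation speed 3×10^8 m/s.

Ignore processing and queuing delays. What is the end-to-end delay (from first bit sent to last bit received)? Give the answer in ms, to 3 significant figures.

264 ms

L = 28000 bits.
Transmission delays (L/R per hop): 0.474576, 0.0491228, 15.5556, 8 ms; sum = 24.0793 ms.
Propagation delays (d/s per hop): 1.96667e-05, 0.0434694, 120, 120 ms; sum = 240.043 ms.
End-to-end = 264 ms.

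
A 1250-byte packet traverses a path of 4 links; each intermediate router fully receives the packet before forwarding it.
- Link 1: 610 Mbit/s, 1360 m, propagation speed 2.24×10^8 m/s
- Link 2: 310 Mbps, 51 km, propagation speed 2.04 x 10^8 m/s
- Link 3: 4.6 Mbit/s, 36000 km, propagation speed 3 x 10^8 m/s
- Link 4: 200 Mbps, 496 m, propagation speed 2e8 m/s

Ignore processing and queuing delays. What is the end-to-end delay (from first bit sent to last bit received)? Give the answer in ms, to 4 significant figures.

122.5 ms

L = 1250 × 8 = 10000 bits.
Transmission delays (L/R per hop): 0.0163934, 0.0322581, 2.17391, 0.05 ms; sum = 2.27256 ms.
Propagation delays (d/s per hop): 0.00607143, 0.25, 120, 0.00248 ms; sum = 120.259 ms.
End-to-end = 122.5 ms.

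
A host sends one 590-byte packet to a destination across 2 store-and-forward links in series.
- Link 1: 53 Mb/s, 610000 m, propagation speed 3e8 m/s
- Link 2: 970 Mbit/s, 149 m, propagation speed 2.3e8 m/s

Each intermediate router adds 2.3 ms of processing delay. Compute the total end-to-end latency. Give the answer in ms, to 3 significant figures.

L = 590 × 8 = 4720 bits.
Transmission delays (L/R per hop): 0.0890566, 0.00486598 ms; sum = 0.0939226 ms.
Propagation delays (d/s per hop): 2.03333, 0.000647826 ms; sum = 2.03398 ms.
Processing at 1 router(s): 1 × 2.3 ms = 2.3 ms.
End-to-end = 4.43 ms.

4.43 ms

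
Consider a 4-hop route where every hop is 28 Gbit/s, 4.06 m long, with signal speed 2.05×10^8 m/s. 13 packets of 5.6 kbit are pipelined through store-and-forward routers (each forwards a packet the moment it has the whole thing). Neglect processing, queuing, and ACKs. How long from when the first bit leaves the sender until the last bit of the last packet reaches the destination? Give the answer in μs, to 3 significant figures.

3.28 μs

Per-hop transmission t_tx = L/R = 5600/28000000000 = 0.2 μs.
Per-hop propagation t_prop = 4.06/2.05e+08 = 0.0198049 μs.
Pipeline fill: first packet needs 4·t_tx to clear all hops; remaining 12 packets each add one t_tx.
Total = (4+13-1)·t_tx + 4·t_prop = 16·0.2 + 4·0.0198049 = 3.28 μs.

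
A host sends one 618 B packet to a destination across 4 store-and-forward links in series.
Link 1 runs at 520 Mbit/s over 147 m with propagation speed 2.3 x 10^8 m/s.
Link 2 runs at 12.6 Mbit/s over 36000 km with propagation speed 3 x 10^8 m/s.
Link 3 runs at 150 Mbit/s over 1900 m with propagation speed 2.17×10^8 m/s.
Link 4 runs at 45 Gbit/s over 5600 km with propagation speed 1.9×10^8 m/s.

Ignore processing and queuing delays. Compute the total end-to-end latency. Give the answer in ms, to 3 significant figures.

150 ms

L = 618 × 8 = 4944 bits.
Transmission delays (L/R per hop): 0.00950769, 0.392381, 0.03296, 0.000109867 ms; sum = 0.434959 ms.
Propagation delays (d/s per hop): 0.00063913, 120, 0.00875576, 29.4737 ms; sum = 149.483 ms.
End-to-end = 150 ms.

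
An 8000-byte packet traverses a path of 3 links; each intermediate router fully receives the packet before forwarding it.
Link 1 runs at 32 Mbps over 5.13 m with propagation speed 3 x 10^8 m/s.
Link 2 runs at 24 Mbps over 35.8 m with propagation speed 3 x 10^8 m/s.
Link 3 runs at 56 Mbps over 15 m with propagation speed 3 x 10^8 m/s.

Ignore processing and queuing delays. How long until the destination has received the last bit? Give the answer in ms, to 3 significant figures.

5.81 ms

L = 8000 × 8 = 64000 bits.
Transmission delays (L/R per hop): 2, 2.66667, 1.14286 ms; sum = 5.80952 ms.
Propagation delays (d/s per hop): 1.71e-05, 0.000119333, 5e-05 ms; sum = 0.000186433 ms.
End-to-end = 5.81 ms.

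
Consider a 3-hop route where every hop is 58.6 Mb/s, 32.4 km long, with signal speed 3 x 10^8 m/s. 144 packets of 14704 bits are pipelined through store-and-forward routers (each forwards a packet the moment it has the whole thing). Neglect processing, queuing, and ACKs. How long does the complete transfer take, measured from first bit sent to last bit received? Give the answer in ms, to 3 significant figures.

37.0 ms

Per-hop transmission t_tx = L/R = 14704/58600000 = 0.250922 ms.
Per-hop propagation t_prop = 32400/300000000 = 0.108 ms.
Pipeline fill: first packet needs 3·t_tx to clear all hops; remaining 143 packets each add one t_tx.
Total = (3+144-1)·t_tx + 3·t_prop = 146·0.250922 + 3·0.108 = 37.0 ms.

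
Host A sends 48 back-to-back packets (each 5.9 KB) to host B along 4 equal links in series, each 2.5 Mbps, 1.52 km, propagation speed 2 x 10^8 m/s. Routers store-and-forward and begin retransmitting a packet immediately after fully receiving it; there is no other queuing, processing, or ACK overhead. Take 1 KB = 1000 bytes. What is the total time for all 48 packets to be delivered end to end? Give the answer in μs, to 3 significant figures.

963000 μs

Per-hop transmission t_tx = L/R = 47200/2500000 = 18880 μs.
Per-hop propagation t_prop = 1520/200000000 = 7.6 μs.
Pipeline fill: first packet needs 4·t_tx to clear all hops; remaining 47 packets each add one t_tx.
Total = (4+48-1)·t_tx + 4·t_prop = 51·18880 + 4·7.6 = 963000 μs.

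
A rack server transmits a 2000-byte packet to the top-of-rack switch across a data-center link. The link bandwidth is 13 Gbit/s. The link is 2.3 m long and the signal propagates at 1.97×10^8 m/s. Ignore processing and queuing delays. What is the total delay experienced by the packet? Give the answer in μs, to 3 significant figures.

L = 2000 × 8 = 16000 bits.
Transmission delay = L/R = 16000 / 13000000000 = 1.23077 μs.
Propagation delay = d/s = 2.3 m / 197000000 m/s = 0.0116751 μs.
Total = 1.24 μs.

1.24 μs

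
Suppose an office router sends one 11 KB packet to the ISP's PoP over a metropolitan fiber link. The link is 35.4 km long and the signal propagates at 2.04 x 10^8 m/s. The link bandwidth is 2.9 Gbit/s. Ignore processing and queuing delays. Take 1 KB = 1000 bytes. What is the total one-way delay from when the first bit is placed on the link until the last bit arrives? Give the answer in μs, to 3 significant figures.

L = 88000 bits.
Transmission delay = L/R = 88000 / 2900000000 = 30.3448 μs.
Propagation delay = d/s = 35400 m / 204000000 m/s = 173.529 μs.
Total = 204 μs.

204 μs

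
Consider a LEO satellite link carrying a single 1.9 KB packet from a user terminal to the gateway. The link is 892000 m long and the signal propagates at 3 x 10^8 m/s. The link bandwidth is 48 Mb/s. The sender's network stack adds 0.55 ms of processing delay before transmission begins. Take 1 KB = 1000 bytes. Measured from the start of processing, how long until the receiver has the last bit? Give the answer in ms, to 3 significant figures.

3.84 ms

L = 15200 bits.
Transmission delay = L/R = 15200 / 48000000 = 0.316667 ms.
Propagation delay = d/s = 892000 m / 300000000 m/s = 2.97333 ms.
Plus processing delay 0.55 ms = 0.55 ms.
Total = 3.84 ms.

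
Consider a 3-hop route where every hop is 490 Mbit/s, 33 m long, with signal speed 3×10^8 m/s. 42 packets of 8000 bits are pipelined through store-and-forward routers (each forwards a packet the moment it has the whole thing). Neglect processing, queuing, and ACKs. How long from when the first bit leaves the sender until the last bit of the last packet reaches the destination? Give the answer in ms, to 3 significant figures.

Per-hop transmission t_tx = L/R = 8000/490000000 = 0.0163265 ms.
Per-hop propagation t_prop = 33/300000000 = 0.00011 ms.
Pipeline fill: first packet needs 3·t_tx to clear all hops; remaining 41 packets each add one t_tx.
Total = (3+42-1)·t_tx + 3·t_prop = 44·0.0163265 + 3·0.00011 = 0.719 ms.

0.719 ms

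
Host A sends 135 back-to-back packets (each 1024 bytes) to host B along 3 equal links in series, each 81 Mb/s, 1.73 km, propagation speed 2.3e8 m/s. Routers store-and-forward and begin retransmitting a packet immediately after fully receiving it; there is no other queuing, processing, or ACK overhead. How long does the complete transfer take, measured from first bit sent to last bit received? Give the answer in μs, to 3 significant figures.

13900 μs

Per-hop transmission t_tx = L/R = 8192/81000000 = 101.136 μs.
Per-hop propagation t_prop = 1730/2.3e+08 = 7.52174 μs.
Pipeline fill: first packet needs 3·t_tx to clear all hops; remaining 134 packets each add one t_tx.
Total = (3+135-1)·t_tx + 3·t_prop = 137·101.136 + 3·7.52174 = 13900 μs.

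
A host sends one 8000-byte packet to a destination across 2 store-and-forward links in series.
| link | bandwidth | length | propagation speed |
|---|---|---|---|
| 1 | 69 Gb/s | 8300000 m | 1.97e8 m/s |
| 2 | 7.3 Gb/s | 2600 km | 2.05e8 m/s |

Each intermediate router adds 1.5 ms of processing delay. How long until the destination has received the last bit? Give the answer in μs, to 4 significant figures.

56320 μs

L = 8000 × 8 = 64000 bits.
Transmission delays (L/R per hop): 0.927536, 8.76712 μs; sum = 9.69466 μs.
Propagation delays (d/s per hop): 42132, 12682.9 μs; sum = 54814.9 μs.
Processing at 1 router(s): 1 × 1.5 ms = 1500 μs.
End-to-end = 56320 μs.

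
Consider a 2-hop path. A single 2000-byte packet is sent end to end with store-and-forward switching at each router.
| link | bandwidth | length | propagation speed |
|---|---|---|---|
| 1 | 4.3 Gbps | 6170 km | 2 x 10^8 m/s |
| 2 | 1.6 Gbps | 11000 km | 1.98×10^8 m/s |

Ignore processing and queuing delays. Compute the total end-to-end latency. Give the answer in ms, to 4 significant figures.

L = 2000 × 8 = 16000 bits.
Transmission delays (L/R per hop): 0.00372093, 0.01 ms; sum = 0.0137209 ms.
Propagation delays (d/s per hop): 30.85, 55.5556 ms; sum = 86.4056 ms.
End-to-end = 86.42 ms.

86.42 ms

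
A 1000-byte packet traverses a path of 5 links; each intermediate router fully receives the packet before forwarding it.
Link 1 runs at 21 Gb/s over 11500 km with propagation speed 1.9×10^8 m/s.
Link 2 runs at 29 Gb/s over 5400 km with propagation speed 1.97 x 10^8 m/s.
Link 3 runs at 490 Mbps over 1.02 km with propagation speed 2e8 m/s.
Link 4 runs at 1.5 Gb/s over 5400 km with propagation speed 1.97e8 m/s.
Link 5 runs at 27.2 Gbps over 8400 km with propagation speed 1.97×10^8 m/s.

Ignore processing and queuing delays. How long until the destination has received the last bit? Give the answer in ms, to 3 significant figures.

158 ms

L = 1000 × 8 = 8000 bits.
Transmission delays (L/R per hop): 0.000380952, 0.000275862, 0.0163265, 0.00533333, 0.000294118 ms; sum = 0.0226108 ms.
Propagation delays (d/s per hop): 60.5263, 27.4112, 0.0051, 27.4112, 42.6396 ms; sum = 157.993 ms.
End-to-end = 158 ms.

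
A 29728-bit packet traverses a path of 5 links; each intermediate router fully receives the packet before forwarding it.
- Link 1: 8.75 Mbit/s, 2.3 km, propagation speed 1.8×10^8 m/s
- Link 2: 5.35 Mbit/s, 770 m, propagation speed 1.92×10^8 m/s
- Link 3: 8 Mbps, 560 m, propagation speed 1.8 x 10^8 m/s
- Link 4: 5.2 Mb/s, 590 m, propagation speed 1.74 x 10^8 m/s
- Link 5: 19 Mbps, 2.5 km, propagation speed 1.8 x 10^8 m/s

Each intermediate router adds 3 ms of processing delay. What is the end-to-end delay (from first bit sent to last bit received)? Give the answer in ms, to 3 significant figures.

32.0 ms

Transmission delays (L/R per hop): 3.39749, 5.55664, 3.716, 5.71692, 1.56463 ms; sum = 19.9517 ms.
Propagation delays (d/s per hop): 0.0127778, 0.00401042, 0.00311111, 0.0033908, 0.0138889 ms; sum = 0.037179 ms.
Processing at 4 router(s): 4 × 3 ms = 12 ms.
End-to-end = 32.0 ms.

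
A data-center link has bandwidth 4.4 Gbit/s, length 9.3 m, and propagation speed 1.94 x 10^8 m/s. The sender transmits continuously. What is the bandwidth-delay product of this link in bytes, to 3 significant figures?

Propagation delay = 9.3 / 194000000 = 4.79381e-08 s.
BDP = R × t_prop = 4400000000 × 4.79381e-08 = 210.928 bits.
In bytes: 210.928/8 = 26.4 bytes.

26.4 bytes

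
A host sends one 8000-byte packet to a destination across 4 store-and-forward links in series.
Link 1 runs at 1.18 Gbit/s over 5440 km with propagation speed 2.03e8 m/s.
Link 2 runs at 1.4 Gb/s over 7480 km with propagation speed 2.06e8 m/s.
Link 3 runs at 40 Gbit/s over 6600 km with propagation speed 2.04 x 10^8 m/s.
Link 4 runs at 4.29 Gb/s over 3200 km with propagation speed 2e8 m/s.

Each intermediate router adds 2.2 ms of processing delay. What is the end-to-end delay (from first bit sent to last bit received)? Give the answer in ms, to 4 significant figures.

118.2 ms

L = 8000 × 8 = 64000 bits.
Transmission delays (L/R per hop): 0.0542373, 0.0457143, 0.0016, 0.0149184 ms; sum = 0.11647 ms.
Propagation delays (d/s per hop): 26.798, 36.3107, 32.3529, 16 ms; sum = 111.462 ms.
Processing at 3 router(s): 3 × 2.2 ms = 6.6 ms.
End-to-end = 118.2 ms.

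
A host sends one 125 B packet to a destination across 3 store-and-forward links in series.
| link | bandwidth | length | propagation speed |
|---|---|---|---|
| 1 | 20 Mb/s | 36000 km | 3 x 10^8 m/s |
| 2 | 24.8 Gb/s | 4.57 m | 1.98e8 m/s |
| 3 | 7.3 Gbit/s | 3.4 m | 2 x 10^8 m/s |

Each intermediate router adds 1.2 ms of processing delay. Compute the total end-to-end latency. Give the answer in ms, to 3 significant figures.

L = 125 × 8 = 1000 bits.
Transmission delays (L/R per hop): 0.05, 4.03226e-05, 0.000136986 ms; sum = 0.0501773 ms.
Propagation delays (d/s per hop): 120, 2.30808e-05, 1.7e-05 ms; sum = 120 ms.
Processing at 2 router(s): 2 × 1.2 ms = 2.4 ms.
End-to-end = 122 ms.

122 ms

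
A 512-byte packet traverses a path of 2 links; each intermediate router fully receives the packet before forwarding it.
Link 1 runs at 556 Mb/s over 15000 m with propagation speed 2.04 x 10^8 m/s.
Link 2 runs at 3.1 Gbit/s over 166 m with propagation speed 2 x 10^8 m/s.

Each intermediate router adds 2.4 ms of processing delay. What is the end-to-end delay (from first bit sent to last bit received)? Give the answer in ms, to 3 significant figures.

L = 512 × 8 = 4096 bits.
Transmission delays (L/R per hop): 0.00736691, 0.00132129 ms; sum = 0.0086882 ms.
Propagation delays (d/s per hop): 0.0735294, 0.00083 ms; sum = 0.0743594 ms.
Processing at 1 router(s): 1 × 2.4 ms = 2.4 ms.
End-to-end = 2.48 ms.

2.48 ms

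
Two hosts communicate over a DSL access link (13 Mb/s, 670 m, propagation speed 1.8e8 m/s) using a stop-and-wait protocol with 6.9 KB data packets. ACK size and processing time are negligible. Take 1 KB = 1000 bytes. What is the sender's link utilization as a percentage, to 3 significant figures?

99.8 %

t_tx = L/R = 55200/13000000 = 0.00424615 s.
t_prop = 670/180000000 = 3.72222e-06 s; RTT = 7.44444e-06 s.
Cycle = t_tx + RTT = 0.0042536 s.
Utilization = t_tx / cycle = 0.00424615/0.0042536 = 99.8 %.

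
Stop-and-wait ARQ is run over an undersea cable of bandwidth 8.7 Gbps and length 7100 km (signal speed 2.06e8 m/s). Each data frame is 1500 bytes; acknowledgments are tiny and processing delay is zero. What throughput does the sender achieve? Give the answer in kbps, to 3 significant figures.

t_tx = L/R = 12000/8700000000 = 1.37931e-06 s.
t_prop = 7100000/206000000 = 0.034466 s; RTT = 0.068932 s.
Cycle = t_tx + RTT = 0.0689334 s.
Throughput = L / cycle = 12000 / 0.0689334 = 174 kbps.

174 kbps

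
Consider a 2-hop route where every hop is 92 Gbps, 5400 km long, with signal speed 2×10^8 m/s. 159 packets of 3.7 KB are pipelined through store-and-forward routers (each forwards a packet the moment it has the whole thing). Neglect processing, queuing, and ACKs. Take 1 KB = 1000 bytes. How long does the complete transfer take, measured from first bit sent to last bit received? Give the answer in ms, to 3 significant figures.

Per-hop transmission t_tx = L/R = 29600/92000000000 = 0.000321739 ms.
Per-hop propagation t_prop = 5400000/200000000 = 27 ms.
Pipeline fill: first packet needs 2·t_tx to clear all hops; remaining 158 packets each add one t_tx.
Total = (2+159-1)·t_tx + 2·t_prop = 160·0.000321739 + 2·27 = 54.1 ms.

54.1 ms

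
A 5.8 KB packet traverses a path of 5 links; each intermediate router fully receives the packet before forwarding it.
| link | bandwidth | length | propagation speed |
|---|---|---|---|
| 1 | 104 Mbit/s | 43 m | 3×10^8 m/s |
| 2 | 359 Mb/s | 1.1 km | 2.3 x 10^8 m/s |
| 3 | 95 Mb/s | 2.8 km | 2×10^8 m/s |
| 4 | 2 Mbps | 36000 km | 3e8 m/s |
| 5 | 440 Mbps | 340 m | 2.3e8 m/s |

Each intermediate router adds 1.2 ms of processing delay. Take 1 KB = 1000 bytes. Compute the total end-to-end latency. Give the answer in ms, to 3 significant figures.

L = 46400 bits.
Transmission delays (L/R per hop): 0.446154, 0.129248, 0.488421, 23.2, 0.105455 ms; sum = 24.3693 ms.
Propagation delays (d/s per hop): 0.000143333, 0.00478261, 0.014, 120, 0.00147826 ms; sum = 120.02 ms.
Processing at 4 router(s): 4 × 1.2 ms = 4.8 ms.
End-to-end = 149 ms.

149 ms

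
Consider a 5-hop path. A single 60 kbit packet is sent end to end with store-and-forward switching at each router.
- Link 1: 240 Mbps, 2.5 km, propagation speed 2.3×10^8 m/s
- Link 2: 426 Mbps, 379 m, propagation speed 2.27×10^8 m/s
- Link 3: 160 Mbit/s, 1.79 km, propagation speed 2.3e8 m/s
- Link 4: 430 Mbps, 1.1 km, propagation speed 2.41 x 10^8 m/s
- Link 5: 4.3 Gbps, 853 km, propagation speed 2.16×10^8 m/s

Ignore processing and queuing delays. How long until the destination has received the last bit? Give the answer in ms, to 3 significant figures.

4.89 ms

L = 60000 bits.
Transmission delays (L/R per hop): 0.25, 0.140845, 0.375, 0.139535, 0.0139535 ms; sum = 0.919333 ms.
Propagation delays (d/s per hop): 0.0108696, 0.0016696, 0.00778261, 0.00456432, 3.94907 ms; sum = 3.97396 ms.
End-to-end = 4.89 ms.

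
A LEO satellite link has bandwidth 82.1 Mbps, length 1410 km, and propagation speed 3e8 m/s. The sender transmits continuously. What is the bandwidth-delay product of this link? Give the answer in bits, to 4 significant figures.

385900 bits

Propagation delay = 1410000 / 300000000 = 0.0047 s.
BDP = R × t_prop = 82100000 × 0.0047 = 385870 bits.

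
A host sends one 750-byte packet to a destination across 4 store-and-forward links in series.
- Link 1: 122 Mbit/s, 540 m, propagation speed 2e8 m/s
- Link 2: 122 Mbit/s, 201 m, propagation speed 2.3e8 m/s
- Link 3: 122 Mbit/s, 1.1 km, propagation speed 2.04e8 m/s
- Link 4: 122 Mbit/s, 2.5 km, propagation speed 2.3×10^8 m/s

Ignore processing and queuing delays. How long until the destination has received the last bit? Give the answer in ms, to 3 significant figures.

L = 750 × 8 = 6000 bits.
Transmission delay per hop = L/R = 6000/122000000 = 0.0491803 ms; 4 hops → 0.196721 ms.
Propagation delays (d/s per hop): 0.0027, 0.000873913, 0.00539216, 0.0108696 ms; sum = 0.0198356 ms.
End-to-end = 0.217 ms.

0.217 ms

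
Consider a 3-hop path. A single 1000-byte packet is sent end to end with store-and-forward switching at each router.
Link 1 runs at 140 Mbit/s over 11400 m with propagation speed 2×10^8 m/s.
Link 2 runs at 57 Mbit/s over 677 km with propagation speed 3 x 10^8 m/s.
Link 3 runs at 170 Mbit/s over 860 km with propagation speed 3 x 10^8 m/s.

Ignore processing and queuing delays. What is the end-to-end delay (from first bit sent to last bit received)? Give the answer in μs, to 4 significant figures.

L = 1000 × 8 = 8000 bits.
Transmission delays (L/R per hop): 57.1429, 140.351, 47.0588 μs; sum = 244.553 μs.
Propagation delays (d/s per hop): 57, 2256.67, 2866.67 μs; sum = 5180.33 μs.
End-to-end = 5425 μs.

5425 μs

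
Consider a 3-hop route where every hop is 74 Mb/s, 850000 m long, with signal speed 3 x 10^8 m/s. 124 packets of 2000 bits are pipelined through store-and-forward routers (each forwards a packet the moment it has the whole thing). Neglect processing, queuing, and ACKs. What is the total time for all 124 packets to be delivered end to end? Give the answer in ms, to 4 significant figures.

11.91 ms

Per-hop transmission t_tx = L/R = 2000/74000000 = 0.027027 ms.
Per-hop propagation t_prop = 850000/300000000 = 2.83333 ms.
Pipeline fill: first packet needs 3·t_tx to clear all hops; remaining 123 packets each add one t_tx.
Total = (3+124-1)·t_tx + 3·t_prop = 126·0.027027 + 3·2.83333 = 11.91 ms.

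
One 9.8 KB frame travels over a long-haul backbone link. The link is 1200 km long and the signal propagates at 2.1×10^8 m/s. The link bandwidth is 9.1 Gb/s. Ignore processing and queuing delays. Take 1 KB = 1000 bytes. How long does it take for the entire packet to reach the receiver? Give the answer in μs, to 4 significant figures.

L = 78400 bits.
Transmission delay = L/R = 78400 / 9100000000 = 8.61538 μs.
Propagation delay = d/s = 1200000 m / 210000000 m/s = 5714.29 μs.
Total = 5723 μs.

5723 μs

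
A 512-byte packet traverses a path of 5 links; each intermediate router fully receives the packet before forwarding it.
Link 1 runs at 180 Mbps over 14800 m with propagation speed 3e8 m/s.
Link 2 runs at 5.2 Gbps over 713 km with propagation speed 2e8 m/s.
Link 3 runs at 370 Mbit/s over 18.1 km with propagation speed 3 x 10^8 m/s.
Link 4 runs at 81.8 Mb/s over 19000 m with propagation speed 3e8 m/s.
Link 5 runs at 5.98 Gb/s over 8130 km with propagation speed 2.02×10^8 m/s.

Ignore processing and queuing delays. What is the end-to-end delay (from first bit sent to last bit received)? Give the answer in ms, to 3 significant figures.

L = 512 × 8 = 4096 bits.
Transmission delays (L/R per hop): 0.0227556, 0.000787692, 0.0110703, 0.0500733, 0.00068495 ms; sum = 0.0853718 ms.
Propagation delays (d/s per hop): 0.0493333, 3.565, 0.0603333, 0.0633333, 40.2475 ms; sum = 43.9855 ms.
End-to-end = 44.1 ms.

44.1 ms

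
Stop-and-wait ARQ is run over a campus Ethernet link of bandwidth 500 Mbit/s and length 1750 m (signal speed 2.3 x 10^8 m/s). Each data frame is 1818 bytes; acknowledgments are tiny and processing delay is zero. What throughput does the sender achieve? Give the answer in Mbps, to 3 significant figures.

328 Mbps

t_tx = L/R = 14544/500000000 = 2.9088e-05 s.
t_prop = 1750/2.3e+08 = 7.6087e-06 s; RTT = 1.52174e-05 s.
Cycle = t_tx + RTT = 4.43054e-05 s.
Throughput = L / cycle = 14544 / 4.43054e-05 = 328 Mbps.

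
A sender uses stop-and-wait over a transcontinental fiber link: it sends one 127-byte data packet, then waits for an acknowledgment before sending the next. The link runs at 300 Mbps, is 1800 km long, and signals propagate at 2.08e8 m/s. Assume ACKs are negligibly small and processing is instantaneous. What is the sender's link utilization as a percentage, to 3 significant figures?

t_tx = L/R = 1016/300000000 = 3.38667e-06 s.
t_prop = 1800000/208000000 = 0.00865385 s; RTT = 0.0173077 s.
Cycle = t_tx + RTT = 0.0173111 s.
Utilization = t_tx / cycle = 3.38667e-06/0.0173111 = 0.0196 %.

0.0196 %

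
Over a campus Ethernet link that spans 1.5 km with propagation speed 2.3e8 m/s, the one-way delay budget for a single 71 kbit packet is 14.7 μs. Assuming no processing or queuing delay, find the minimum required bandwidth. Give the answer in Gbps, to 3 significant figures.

8.68 Gbps

Propagation delay = 1500 / 2.3e+08 = 6.52174 μs.
Transmission budget = 14.7 − 6.52174 = 8.17826 μs.
R ≥ L / t_tx = 71000 bits / 8.17826e-06 s = 8.68 Gbps.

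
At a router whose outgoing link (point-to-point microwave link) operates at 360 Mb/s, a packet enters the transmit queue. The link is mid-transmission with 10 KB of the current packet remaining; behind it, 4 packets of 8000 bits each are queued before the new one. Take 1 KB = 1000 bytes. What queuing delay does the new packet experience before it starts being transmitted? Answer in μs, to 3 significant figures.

311 μs

Each queued packet: L/R = 8000/360000000 = 22.2222 μs.
4 queued → 88.8889 μs.
Plus remaining 80000 bits of current packet: 222.222 μs.
Queuing delay = 311 μs.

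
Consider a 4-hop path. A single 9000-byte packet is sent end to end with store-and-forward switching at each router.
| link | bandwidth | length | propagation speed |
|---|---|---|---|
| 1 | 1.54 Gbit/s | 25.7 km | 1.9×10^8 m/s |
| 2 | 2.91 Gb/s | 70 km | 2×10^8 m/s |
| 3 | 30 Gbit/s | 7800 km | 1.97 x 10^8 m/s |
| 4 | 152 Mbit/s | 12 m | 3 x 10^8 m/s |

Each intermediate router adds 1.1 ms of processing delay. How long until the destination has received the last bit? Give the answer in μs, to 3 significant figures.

L = 9000 × 8 = 72000 bits.
Transmission delays (L/R per hop): 46.7532, 24.7423, 2.4, 473.684 μs; sum = 547.58 μs.
Propagation delays (d/s per hop): 135.263, 350, 39593.9, 0.04 μs; sum = 40079.2 μs.
Processing at 3 router(s): 3 × 1.1 ms = 3300 μs.
End-to-end = 43900 μs.

43900 μs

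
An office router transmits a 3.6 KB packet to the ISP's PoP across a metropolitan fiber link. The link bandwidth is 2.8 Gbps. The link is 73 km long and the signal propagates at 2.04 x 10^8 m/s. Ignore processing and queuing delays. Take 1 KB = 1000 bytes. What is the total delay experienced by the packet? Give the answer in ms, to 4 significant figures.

L = 28800 bits.
Transmission delay = L/R = 28800 / 2800000000 = 0.0102857 ms.
Propagation delay = d/s = 73000 m / 204000000 m/s = 0.357843 ms.
Total = 0.3681 ms.

0.3681 ms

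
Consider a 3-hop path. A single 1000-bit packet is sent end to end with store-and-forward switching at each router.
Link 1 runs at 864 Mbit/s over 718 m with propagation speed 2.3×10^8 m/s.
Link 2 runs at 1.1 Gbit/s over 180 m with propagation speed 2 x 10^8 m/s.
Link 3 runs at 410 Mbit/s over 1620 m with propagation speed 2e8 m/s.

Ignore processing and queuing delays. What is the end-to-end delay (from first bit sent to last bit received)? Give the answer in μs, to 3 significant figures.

16.6 μs

Transmission delays (L/R per hop): 1.15741, 0.909091, 2.43902 μs; sum = 4.50552 μs.
Propagation delays (d/s per hop): 3.12174, 0.9, 8.1 μs; sum = 12.1217 μs.
End-to-end = 16.6 μs.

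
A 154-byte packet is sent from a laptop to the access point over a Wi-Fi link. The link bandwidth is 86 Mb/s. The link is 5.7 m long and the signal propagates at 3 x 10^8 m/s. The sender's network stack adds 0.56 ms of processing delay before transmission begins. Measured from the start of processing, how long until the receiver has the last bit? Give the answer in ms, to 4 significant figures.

L = 154 × 8 = 1232 bits.
Transmission delay = L/R = 1232 / 86000000 = 0.0143256 ms.
Propagation delay = d/s = 5.7 m / 300000000 m/s = 1.9e-05 ms.
Plus processing delay 0.56 ms = 0.56 ms.
Total = 0.5743 ms.

0.5743 ms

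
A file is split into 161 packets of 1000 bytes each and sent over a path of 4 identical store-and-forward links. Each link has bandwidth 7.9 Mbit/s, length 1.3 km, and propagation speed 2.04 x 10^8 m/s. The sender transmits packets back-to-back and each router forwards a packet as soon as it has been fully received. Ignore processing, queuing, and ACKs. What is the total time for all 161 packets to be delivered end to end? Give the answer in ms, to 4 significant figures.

166.1 ms

Per-hop transmission t_tx = L/R = 8000/7900000 = 1.01266 ms.
Per-hop propagation t_prop = 1300/204000000 = 0.00637255 ms.
Pipeline fill: first packet needs 4·t_tx to clear all hops; remaining 160 packets each add one t_tx.
Total = (4+161-1)·t_tx + 4·t_prop = 164·1.01266 + 4·0.00637255 = 166.1 ms.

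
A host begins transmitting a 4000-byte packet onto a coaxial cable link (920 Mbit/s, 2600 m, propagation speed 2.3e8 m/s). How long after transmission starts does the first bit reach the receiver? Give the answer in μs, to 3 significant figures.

First bit experiences only propagation delay: d/s = 2600/2.3e+08 = 11.3 μs.

11.3 μs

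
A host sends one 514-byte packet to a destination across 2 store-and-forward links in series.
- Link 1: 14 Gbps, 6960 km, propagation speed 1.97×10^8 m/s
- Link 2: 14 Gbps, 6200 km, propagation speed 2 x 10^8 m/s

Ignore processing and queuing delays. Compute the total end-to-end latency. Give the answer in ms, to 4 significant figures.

L = 514 × 8 = 4112 bits.
Transmission delay per hop = L/R = 4112/14000000000 = 0.000293714 ms; 2 hops → 0.000587429 ms.
Propagation delays (d/s per hop): 35.3299, 31 ms; sum = 66.3299 ms.
End-to-end = 66.33 ms.

66.33 ms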